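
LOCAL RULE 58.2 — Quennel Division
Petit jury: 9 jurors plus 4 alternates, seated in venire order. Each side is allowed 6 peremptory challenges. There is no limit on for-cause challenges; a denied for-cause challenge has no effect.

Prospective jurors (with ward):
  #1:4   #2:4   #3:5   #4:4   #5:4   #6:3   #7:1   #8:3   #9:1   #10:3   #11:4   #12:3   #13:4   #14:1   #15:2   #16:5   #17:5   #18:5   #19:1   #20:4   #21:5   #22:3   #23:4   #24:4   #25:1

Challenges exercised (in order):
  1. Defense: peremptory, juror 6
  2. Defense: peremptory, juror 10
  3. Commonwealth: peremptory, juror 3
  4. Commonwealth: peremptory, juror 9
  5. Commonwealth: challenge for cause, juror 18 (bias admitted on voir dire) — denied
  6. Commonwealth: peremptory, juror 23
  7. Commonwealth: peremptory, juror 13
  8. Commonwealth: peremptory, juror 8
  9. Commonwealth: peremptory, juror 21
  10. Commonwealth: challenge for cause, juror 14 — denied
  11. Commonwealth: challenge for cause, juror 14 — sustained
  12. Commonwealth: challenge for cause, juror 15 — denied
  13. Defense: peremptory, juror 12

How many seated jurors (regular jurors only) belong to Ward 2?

1

Removed: #3, #6, #8, #9, #10, #12, #13, #14, #21, #23.
Seated jurors 1–9: #1, #2, #4, #5, #7, #11, #15, #16, #17 (alternates #18, #19, #20, #22 not counted).
Of those, in Ward 2: #15 → 1.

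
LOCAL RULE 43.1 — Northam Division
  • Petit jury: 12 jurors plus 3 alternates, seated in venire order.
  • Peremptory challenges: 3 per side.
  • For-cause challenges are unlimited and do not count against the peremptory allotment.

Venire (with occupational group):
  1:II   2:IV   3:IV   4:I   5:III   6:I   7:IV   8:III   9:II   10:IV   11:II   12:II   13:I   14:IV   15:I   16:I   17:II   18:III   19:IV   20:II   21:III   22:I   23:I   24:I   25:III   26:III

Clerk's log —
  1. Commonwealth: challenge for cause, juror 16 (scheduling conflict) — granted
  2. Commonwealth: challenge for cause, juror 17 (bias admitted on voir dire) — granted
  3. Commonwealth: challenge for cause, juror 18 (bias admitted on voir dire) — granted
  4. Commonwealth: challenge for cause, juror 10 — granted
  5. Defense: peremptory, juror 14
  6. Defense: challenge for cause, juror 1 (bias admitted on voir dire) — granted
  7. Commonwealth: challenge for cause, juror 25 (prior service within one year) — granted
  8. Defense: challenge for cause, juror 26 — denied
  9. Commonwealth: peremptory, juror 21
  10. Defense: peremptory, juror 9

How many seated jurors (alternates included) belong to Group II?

Removed: #1, #9, #10, #14, #16, #17, #18, #21, #25.
Seated (15 incl. alternates): #2, #3, #4, #5, #6, #7, #8, #11, #12, #13, #15, #19, #20, #22, #23.
Of those, in Group II: #11, #12, #20 → 3.

3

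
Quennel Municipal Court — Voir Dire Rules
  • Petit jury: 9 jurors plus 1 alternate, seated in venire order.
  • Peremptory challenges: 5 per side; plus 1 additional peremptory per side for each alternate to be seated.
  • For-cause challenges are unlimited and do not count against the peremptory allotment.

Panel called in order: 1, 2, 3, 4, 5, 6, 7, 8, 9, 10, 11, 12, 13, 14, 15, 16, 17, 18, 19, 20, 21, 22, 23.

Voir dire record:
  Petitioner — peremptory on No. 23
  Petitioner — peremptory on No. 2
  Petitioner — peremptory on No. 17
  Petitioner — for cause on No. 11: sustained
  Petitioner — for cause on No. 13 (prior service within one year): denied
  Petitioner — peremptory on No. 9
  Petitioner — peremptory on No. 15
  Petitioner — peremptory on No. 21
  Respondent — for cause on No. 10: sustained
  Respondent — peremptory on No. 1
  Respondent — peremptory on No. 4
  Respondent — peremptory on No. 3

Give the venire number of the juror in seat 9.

Removed: #1, #2, #3, #4, #9, #10, #11, #15, #17, #21, #23. (#13 stays — for-cause denied.)
Seating in order: seats 1–9 → #5, #6, #7, #8, #12, #13, #14, #16, #18; alternates → #19.
So seat 9 is #18.

18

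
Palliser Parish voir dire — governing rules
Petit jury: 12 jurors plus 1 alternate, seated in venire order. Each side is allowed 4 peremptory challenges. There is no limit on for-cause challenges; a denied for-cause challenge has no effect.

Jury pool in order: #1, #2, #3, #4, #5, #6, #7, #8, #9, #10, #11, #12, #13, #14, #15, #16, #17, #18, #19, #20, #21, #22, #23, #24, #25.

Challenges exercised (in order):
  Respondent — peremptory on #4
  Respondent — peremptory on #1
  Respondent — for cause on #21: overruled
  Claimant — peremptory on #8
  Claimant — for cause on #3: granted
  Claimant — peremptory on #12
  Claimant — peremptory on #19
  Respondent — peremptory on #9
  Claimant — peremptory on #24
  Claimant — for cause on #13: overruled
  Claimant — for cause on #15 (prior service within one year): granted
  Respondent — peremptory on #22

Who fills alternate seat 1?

21

Removed: #1, #3, #4, #8, #9, #12, #15, #19, #22, #24. (#13, #21 stay — for-cause denied.)
Seating in order: seats 1–12 → #2, #5, #6, #7, #10, #11, #13, #14, #16, #17, #18, #20; alternates → #21.
So alternate 1 is #21.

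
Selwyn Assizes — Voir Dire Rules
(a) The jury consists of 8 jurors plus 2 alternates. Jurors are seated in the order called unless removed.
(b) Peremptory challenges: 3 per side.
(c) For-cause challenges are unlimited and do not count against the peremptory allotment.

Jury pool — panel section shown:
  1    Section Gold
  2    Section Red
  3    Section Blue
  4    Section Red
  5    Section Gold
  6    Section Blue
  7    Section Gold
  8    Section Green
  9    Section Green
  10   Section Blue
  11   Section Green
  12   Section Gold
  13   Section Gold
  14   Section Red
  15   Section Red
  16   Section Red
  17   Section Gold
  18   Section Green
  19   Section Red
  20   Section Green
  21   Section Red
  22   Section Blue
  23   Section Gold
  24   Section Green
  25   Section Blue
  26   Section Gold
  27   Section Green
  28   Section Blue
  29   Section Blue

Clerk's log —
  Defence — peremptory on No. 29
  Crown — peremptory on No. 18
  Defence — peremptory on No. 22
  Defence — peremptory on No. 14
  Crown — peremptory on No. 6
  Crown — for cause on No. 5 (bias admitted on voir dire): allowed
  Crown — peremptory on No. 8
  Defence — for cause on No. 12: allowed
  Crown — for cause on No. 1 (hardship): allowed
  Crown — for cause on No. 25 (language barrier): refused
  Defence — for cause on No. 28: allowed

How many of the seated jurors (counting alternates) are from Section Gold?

Removed: #1, #5, #6, #8, #12, #14, #18, #22, #28, #29.
Seated (10 incl. alternates): #2, #3, #4, #7, #9, #10, #11, #13, #15, #16.
Of those, in Section Gold: #7, #13 → 2.

2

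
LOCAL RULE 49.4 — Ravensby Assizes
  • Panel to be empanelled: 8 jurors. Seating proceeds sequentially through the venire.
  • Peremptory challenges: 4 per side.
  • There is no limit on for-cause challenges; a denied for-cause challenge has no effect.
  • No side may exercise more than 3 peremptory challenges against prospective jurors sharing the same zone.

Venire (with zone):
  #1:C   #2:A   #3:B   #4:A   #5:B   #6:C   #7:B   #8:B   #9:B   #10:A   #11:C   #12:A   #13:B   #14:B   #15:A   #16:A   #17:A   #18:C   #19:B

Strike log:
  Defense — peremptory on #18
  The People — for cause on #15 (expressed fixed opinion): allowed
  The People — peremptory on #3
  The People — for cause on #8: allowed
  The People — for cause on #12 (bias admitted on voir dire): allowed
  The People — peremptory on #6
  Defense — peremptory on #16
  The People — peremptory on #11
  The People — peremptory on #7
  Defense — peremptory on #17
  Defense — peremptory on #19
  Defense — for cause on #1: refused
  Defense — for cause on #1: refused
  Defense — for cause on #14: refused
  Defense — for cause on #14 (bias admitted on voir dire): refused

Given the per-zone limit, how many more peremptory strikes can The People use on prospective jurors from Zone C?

The People peremptories so far: #3, #6, #11, #7 — 4 of 4 used, 0 left overall.
Against Zone C: #6, #11 — 2 used; per-zone cap 3 leaves 1.
Binding limit: min(0, 1) = 0.

0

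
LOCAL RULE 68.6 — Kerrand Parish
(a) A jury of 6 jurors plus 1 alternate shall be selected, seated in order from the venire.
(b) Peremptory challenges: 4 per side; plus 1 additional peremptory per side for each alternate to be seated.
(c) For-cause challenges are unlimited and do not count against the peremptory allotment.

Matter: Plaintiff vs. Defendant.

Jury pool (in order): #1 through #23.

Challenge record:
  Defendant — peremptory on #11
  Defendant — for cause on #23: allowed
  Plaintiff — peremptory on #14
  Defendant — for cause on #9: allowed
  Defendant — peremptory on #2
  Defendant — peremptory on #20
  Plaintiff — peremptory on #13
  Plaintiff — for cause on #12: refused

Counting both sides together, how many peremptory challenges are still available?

5

Plaintiff allotment: 4 base + 1 × 1 alternate = 5. Defendant allotment: 4 base + 1 × 1 alternate = 5.
Plaintiff peremptories used: #14, #13 — 2 (the for-cause on #12 doesn't count).
Defendant peremptories used: #11, #2, #20 — 3 (for-cause on #23, #9 don't count).
Remaining: (5 − 2) + (5 − 3) = 5.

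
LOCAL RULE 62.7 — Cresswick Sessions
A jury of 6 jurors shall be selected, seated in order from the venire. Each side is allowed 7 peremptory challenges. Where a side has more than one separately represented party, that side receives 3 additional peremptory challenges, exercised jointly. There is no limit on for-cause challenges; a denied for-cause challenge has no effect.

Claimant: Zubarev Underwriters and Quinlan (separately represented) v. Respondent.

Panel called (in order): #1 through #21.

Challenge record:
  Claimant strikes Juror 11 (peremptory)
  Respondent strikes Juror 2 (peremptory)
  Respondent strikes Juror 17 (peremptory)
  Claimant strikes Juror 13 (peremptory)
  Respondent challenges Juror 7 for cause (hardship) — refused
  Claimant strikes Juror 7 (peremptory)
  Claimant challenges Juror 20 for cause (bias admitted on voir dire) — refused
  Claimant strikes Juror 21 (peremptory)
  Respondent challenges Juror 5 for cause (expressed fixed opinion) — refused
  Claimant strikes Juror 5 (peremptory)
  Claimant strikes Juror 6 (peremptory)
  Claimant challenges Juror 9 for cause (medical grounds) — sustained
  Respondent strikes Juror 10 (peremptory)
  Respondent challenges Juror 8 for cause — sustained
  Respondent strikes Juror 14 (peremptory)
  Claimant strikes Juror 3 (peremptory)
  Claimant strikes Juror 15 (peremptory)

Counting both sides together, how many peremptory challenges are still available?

5

Claimant allotment: 7 base + 3 multi-party = 10. Respondent allotment: 7.
Claimant peremptories used: #11, #13, #7, #21, #5, #6, #3, #15 — 8 (for-cause on #20, #9 don't count).
Respondent peremptories used: #2, #17, #10, #14 — 4 (for-cause on #7, #5, #8 don't count).
Remaining: (10 − 8) + (7 − 4) = 5.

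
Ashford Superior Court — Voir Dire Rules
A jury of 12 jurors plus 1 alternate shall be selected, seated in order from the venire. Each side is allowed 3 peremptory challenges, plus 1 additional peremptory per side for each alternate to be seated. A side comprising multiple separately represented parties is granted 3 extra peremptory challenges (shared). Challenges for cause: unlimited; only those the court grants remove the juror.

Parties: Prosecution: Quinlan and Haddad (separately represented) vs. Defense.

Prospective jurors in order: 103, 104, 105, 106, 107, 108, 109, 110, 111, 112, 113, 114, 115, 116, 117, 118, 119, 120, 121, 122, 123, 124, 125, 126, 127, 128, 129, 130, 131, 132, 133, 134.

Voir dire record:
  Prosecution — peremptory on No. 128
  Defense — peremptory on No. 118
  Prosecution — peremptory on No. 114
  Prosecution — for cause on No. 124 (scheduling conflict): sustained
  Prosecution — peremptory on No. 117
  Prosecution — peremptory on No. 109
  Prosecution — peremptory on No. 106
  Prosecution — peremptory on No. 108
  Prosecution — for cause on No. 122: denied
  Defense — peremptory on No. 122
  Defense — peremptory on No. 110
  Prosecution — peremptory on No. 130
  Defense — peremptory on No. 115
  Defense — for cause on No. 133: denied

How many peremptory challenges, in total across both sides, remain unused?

0

Prosecution allotment: 3 base + 1 × 1 alternate + 3 multi-party = 7. Defense allotment: 3 base + 1 × 1 alternate = 4.
Prosecution peremptories used: #128, #114, #117, #109, #106, #108, #130 — 7 (for-cause on #124, #122 don't count).
Defense peremptories used: #118, #122, #110, #115 — 4 (the for-cause on #133 doesn't count).
Remaining: (7 − 7) + (4 − 4) = 0.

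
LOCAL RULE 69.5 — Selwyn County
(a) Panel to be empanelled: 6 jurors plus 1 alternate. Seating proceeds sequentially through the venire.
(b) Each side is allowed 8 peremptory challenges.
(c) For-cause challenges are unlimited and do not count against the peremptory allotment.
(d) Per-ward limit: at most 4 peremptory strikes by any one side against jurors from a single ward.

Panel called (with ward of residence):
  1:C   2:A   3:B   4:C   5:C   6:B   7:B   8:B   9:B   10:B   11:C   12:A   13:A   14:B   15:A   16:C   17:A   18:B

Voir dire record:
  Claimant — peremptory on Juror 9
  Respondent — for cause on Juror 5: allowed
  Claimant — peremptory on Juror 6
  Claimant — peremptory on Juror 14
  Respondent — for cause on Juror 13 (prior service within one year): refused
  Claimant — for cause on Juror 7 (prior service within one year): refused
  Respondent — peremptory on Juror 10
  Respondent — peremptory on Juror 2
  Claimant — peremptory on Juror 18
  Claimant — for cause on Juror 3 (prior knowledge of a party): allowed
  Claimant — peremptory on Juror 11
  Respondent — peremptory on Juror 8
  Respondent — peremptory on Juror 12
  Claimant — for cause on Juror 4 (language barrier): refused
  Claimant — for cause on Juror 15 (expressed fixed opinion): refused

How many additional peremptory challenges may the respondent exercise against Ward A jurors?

Respondent peremptories so far: #10, #2, #8, #12 — 4 of 8 used, 4 left overall.
Against Ward A: #2, #12 — 2 used; per-ward cap 4 leaves 2.
Binding limit: min(4, 2) = 2.

2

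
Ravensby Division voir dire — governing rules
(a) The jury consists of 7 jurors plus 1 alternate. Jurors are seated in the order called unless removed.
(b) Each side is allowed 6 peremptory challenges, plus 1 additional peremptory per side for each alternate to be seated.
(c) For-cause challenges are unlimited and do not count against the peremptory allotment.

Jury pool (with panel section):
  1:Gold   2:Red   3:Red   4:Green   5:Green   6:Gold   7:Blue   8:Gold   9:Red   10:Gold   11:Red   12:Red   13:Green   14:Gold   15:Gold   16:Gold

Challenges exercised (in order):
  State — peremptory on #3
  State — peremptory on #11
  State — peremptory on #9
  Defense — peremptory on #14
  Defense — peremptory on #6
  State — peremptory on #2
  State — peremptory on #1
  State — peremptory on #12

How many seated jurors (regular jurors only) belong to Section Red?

Removed: #1, #2, #3, #6, #9, #11, #12, #14.
Seated jurors 1–7: #4, #5, #7, #8, #10, #13, #15 (alternates #16 not counted).
None of those are in Section Red → 0.

0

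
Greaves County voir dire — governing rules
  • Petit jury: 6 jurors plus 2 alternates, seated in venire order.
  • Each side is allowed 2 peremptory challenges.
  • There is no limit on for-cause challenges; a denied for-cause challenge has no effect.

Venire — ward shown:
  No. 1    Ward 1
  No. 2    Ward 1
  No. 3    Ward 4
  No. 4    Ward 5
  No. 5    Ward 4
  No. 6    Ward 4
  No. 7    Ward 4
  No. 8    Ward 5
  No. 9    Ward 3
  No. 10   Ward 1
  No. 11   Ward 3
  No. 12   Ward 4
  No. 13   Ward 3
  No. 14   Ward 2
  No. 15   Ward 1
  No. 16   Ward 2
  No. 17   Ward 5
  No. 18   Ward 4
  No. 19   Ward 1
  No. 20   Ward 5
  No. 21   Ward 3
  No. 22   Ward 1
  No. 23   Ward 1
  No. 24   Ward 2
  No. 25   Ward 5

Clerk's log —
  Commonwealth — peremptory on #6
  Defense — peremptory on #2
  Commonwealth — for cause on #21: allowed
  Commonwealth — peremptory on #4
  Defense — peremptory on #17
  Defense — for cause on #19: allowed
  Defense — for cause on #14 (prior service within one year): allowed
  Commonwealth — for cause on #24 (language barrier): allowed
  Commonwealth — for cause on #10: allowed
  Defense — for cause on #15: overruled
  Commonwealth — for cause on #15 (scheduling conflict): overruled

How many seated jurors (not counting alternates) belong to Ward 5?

Removed: #2, #4, #6, #10, #14, #17, #19, #21, #24.
Seated jurors 1–6: #1, #3, #5, #7, #8, #9 (alternates #11, #12 not counted).
Of those, in Ward 5: #8 → 1.

1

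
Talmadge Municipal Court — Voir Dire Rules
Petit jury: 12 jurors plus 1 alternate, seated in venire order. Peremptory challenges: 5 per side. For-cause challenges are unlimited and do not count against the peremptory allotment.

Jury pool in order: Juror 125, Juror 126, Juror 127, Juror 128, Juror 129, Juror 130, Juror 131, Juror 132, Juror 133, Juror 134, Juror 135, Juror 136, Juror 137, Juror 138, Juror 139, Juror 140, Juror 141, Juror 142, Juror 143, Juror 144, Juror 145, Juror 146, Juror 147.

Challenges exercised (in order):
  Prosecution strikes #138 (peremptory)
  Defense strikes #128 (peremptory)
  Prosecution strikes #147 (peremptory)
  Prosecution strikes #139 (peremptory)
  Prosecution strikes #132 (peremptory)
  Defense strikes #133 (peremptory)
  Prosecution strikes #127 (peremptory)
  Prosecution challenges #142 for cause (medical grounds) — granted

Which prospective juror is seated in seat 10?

140

Removed: #127, #128, #132, #133, #138, #139, #142, #147.
Seating in order: seats 1–12 → #125, #126, #129, #130, #131, #134, #135, #136, #137, #140, #141, #143; alternates → #144.
So seat 10 is #140.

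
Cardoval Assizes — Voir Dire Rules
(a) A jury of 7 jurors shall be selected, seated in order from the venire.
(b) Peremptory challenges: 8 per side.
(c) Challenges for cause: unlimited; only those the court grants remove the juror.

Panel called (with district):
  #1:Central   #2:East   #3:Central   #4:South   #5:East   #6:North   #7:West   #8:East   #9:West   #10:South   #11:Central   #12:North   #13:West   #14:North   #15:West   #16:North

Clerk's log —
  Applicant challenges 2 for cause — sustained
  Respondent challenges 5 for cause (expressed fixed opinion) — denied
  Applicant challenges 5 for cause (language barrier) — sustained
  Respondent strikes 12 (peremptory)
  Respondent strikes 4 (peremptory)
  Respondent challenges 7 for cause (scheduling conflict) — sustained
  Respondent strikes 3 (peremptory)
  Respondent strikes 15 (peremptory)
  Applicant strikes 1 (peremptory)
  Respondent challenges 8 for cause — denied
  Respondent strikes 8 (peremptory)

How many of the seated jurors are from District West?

Removed: #1, #2, #3, #4, #5, #7, #8, #12, #15.
Seated jurors 1–7: #6, #9, #10, #11, #13, #14, #16.
Of those, in District West: #9, #13 → 2.

2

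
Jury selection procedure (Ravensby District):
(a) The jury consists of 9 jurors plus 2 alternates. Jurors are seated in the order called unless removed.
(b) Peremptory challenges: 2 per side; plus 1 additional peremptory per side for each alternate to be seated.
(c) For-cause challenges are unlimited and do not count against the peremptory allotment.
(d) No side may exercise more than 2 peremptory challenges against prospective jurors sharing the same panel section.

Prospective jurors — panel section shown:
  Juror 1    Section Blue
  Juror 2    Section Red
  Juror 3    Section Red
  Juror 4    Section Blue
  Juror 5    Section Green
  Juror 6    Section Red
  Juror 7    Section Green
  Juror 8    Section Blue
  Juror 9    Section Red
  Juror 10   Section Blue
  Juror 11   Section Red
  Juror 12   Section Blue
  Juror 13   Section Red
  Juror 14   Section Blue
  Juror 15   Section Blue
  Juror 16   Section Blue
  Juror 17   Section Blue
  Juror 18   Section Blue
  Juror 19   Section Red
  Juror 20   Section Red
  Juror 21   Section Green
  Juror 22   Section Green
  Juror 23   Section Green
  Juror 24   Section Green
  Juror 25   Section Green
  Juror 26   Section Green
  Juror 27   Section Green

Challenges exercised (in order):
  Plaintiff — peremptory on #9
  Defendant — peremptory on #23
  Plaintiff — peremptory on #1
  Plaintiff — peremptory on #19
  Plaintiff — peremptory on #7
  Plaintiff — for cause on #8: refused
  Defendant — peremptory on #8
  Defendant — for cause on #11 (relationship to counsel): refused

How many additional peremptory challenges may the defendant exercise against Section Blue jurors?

1

Defendant peremptories so far: #23, #8 — 2 of 4 used, 2 left overall.
Against Section Blue: #8 — 1 used; per-section cap 2 leaves 1.
Binding limit: min(2, 1) = 1.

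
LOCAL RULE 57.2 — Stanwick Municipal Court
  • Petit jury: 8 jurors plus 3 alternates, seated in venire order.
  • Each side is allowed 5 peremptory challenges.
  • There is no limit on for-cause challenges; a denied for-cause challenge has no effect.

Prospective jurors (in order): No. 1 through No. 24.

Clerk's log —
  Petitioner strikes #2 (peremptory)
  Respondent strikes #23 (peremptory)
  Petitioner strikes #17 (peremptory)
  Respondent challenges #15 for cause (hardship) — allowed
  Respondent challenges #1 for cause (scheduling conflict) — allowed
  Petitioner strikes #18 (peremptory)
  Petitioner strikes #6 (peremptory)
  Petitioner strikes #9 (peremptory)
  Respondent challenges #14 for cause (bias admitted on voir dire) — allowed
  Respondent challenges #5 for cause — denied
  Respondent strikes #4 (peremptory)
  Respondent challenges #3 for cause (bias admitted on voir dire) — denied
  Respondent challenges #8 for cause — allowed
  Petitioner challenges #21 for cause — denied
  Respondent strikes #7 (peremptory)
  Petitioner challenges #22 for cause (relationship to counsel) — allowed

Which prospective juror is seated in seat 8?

Removed: #1, #2, #4, #6, #7, #8, #9, #14, #15, #17, #18, #22, #23. (#3, #5, #21 stay — for-cause denied.)
Seating in order: seats 1–8 → #3, #5, #10, #11, #12, #13, #16, #19; alternates → #20, #21, #24.
So seat 8 is #19.

19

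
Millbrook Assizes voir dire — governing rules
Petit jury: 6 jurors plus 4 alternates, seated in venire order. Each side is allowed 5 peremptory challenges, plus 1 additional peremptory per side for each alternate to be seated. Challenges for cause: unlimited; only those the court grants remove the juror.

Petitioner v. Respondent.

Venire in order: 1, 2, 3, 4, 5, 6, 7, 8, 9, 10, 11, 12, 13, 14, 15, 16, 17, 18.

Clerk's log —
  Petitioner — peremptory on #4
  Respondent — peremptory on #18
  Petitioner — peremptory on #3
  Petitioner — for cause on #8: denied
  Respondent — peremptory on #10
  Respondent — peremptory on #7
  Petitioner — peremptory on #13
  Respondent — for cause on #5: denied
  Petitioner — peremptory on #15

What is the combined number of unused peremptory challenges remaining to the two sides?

Petitioner allotment: 5 base + 1 × 4 alternates = 9. Respondent allotment: 5 base + 1 × 4 alternates = 9.
Petitioner peremptories used: #4, #3, #13, #15 — 4 (the for-cause on #8 doesn't count).
Respondent peremptories used: #18, #10, #7 — 3 (the for-cause on #5 doesn't count).
Remaining: (9 − 4) + (9 − 3) = 11.

11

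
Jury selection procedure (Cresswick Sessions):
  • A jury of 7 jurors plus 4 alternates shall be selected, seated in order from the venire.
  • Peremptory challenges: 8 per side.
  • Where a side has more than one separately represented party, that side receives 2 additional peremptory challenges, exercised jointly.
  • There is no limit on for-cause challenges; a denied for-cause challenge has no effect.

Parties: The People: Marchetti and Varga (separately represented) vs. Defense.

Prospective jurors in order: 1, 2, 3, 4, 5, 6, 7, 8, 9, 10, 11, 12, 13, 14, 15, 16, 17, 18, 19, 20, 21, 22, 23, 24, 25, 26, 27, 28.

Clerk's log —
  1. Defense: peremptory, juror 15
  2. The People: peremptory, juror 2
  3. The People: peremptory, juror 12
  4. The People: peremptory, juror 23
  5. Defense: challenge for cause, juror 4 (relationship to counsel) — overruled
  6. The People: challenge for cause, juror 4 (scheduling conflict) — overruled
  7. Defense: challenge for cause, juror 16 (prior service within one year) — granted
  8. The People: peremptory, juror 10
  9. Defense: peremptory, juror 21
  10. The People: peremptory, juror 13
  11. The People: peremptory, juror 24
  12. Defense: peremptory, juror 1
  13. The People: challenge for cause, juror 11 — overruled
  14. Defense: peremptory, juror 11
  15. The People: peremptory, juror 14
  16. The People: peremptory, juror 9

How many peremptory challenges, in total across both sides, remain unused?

6

The People allotment: 8 base + 2 multi-party = 10. Defense allotment: 8.
The People peremptories used: #2, #12, #23, #10, #13, #24, #14, #9 — 8 (for-cause on #4, #11 don't count).
Defense peremptories used: #15, #21, #1, #11 — 4 (for-cause on #4, #16 don't count).
Remaining: (10 − 8) + (8 − 4) = 6.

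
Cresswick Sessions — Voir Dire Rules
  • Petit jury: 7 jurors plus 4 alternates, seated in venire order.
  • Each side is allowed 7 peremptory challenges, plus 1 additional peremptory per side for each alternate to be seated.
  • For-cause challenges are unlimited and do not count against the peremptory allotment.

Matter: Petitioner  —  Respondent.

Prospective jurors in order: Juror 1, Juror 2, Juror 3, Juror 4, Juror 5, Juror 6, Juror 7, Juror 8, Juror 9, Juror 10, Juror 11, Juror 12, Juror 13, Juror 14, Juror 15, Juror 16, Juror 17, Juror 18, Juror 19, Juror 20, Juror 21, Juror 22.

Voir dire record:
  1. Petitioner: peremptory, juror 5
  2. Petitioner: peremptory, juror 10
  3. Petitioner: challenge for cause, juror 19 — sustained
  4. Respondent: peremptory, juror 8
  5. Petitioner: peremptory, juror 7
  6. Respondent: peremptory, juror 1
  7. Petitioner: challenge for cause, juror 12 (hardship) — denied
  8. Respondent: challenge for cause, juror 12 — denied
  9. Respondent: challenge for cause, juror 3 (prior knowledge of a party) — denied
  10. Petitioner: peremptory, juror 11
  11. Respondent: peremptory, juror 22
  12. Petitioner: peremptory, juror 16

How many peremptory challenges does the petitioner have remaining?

6

Petitioner allotment: 7 base + 1 × 4 alternates = 11.
Petitioner peremptories used: #5, #10, #7, #11, #16 — 5 (for-cause on #19, #12 don't count).
Remaining: 11 − 5 = 6.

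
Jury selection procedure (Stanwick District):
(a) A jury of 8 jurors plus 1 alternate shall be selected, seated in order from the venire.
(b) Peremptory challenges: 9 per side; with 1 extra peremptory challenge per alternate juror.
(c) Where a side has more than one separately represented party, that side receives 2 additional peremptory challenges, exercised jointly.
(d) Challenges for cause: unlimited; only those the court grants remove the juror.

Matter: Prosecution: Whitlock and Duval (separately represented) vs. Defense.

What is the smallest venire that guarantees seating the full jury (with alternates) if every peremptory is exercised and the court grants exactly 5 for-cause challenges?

36

Seats to fill: 8 + 1 alternates = 9.
Peremptories — Prosecution: 9 + 1×1 + 2 = 12; Defense: 9 + 1×1 = 10; total 22.
For-cause removals: 5.
Minimum venire: 9 + 22 + 5 = 36.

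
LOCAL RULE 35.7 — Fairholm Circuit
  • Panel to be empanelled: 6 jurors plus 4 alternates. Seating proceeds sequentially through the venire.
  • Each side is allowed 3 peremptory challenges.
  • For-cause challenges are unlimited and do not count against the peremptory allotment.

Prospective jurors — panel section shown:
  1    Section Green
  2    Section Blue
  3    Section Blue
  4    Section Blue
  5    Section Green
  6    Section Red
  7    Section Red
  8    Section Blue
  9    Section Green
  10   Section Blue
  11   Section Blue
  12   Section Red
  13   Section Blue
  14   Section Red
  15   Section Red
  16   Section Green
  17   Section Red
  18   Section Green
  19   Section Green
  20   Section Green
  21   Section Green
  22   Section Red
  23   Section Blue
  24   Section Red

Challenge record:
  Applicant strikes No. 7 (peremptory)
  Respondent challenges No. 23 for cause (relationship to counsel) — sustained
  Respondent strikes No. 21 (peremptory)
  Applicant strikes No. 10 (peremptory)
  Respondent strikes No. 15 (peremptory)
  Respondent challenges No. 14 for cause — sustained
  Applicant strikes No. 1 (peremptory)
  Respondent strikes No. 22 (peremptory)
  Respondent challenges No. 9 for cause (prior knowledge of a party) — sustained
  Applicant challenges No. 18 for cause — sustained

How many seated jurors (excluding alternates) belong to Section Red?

1

Removed: #1, #7, #9, #10, #14, #15, #18, #21, #22, #23.
Seated jurors 1–6: #2, #3, #4, #5, #6, #8 (alternates #11, #12, #13, #16 not counted).
Of those, in Section Red: #6 → 1.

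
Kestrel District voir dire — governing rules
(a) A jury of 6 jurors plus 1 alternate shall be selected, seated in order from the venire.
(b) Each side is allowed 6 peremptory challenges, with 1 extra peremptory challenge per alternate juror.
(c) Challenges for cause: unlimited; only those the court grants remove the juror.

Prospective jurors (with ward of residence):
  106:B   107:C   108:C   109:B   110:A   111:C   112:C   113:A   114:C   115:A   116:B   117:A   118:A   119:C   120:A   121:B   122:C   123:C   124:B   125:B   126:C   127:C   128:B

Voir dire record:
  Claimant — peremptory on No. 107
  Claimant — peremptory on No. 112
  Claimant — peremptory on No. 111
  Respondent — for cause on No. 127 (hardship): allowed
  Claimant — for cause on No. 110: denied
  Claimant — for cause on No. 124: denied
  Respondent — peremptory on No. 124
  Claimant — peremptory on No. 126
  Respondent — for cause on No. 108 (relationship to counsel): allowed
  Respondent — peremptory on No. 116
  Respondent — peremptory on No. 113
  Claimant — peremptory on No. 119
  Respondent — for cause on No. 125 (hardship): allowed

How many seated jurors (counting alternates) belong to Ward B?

2

Removed: #107, #108, #111, #112, #113, #116, #119, #124, #125, #126, #127.
Seated (7 incl. alternates): #106, #109, #110, #114, #115, #117, #118.
Of those, in Ward B: #106, #109 → 2.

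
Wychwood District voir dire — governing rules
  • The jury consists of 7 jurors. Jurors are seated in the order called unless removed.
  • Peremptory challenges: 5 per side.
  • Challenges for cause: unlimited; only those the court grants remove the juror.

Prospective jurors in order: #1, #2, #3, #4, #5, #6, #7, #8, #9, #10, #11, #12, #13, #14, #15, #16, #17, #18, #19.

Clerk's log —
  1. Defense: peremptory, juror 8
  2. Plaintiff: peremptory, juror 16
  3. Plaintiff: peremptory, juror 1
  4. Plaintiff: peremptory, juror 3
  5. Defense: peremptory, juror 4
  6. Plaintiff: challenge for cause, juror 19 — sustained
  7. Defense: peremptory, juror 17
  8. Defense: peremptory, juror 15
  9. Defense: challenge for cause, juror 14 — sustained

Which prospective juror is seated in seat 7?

Removed: #1, #3, #4, #8, #14, #15, #16, #17, #19.
Filling seats in venire order through position 7: #2, #5, #6, #7, #9, #10, #11.
So seat 7 is #11.

11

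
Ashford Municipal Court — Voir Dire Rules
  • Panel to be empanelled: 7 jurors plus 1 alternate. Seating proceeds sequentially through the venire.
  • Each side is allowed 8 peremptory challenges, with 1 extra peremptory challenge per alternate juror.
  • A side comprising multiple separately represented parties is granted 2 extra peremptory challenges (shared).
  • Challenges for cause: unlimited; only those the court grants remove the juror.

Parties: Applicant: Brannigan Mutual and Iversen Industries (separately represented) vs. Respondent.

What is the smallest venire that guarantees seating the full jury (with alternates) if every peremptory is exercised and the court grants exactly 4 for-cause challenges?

Seats to fill: 7 + 1 alternates = 8.
Peremptories — Applicant: 8 + 1×1 + 2 = 11; Respondent: 8 + 1×1 = 9; total 20.
For-cause removals: 4.
Minimum venire: 8 + 20 + 4 = 32.

32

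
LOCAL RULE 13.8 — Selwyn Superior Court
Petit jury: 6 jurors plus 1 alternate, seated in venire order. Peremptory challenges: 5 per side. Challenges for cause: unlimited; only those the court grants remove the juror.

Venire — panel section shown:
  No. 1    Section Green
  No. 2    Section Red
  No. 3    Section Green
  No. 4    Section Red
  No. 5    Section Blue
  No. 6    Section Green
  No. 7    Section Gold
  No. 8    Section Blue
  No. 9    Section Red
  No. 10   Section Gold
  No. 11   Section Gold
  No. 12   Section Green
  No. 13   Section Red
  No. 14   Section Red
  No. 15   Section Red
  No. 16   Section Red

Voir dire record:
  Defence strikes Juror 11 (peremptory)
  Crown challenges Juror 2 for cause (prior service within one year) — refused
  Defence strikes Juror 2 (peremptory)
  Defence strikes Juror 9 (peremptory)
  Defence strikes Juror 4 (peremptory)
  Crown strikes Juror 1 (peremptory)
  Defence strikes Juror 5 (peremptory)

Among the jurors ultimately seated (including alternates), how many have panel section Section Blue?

Removed: #1, #2, #4, #5, #9, #11.
Seated (7 incl. alternates): #3, #6, #7, #8, #10, #12, #13.
Of those, in Section Blue: #8 → 1.

1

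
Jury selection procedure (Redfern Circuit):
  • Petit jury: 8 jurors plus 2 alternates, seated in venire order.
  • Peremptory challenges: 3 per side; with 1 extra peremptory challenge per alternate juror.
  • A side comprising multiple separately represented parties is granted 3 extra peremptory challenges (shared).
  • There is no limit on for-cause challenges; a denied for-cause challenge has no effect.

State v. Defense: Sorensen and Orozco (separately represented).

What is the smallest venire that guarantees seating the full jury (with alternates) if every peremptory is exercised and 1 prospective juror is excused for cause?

24

Seats to fill: 8 + 2 alternates = 10.
Peremptories — State: 3 + 1×2 = 5; Defense: 3 + 1×2 + 3 = 8; total 13.
For-cause removals: 1.
Minimum venire: 10 + 13 + 1 = 24.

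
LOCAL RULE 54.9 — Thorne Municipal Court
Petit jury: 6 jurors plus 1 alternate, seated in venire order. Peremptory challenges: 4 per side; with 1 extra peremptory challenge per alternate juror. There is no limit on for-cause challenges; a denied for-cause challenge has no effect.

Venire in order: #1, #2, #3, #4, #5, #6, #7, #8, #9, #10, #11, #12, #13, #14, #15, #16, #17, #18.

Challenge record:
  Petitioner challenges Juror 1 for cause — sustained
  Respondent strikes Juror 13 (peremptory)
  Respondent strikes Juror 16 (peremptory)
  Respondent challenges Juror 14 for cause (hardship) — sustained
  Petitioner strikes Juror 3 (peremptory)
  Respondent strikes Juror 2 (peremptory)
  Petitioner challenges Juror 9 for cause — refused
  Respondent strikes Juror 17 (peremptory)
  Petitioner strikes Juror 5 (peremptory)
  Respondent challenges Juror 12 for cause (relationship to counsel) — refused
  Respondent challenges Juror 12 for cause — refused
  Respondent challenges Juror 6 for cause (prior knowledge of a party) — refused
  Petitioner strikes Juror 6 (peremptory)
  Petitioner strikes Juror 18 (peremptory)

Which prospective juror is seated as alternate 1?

12

Removed: #1, #2, #3, #5, #6, #13, #14, #16, #17, #18. (#9, #12 stay — for-cause denied.)
Seating in order: seats 1–6 → #4, #7, #8, #9, #10, #11; alternates → #12.
So alternate 1 is #12.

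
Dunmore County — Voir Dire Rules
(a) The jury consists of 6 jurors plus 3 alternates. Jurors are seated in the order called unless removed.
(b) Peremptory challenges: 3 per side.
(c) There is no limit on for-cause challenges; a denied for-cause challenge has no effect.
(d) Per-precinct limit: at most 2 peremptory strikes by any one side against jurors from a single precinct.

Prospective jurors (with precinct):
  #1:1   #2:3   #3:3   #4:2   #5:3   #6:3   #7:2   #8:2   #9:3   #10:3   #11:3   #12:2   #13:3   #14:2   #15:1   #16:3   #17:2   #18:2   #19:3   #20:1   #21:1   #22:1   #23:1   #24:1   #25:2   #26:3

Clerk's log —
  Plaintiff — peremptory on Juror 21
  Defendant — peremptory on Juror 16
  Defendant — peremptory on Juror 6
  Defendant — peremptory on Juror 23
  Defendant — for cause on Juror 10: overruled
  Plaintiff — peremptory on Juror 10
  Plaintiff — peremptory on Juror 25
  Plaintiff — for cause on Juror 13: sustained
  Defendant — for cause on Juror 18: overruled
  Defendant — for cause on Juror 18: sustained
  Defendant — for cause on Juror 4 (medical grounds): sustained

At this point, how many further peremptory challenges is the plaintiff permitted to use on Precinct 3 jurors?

Plaintiff peremptories so far: #21, #10, #25 — 3 of 3 used, 0 left overall.
Against Precinct 3: #10 — 1 used; per-precinct cap 2 leaves 1.
Binding limit: min(0, 1) = 0.

0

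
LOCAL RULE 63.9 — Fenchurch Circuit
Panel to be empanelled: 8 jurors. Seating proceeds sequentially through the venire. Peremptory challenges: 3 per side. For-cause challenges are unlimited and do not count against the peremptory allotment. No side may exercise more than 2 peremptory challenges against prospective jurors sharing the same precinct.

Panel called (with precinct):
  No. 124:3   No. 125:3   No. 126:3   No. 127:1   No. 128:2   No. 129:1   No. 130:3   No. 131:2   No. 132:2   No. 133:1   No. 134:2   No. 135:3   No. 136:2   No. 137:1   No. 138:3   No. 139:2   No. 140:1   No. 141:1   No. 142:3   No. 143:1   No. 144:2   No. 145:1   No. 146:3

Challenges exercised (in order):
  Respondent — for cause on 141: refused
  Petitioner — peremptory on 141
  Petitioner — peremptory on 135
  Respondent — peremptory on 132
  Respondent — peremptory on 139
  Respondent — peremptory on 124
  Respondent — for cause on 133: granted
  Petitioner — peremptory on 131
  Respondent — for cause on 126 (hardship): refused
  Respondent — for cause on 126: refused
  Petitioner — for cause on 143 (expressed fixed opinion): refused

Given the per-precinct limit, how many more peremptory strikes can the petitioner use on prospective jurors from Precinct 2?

Petitioner peremptories so far: #141, #135, #131 — 3 of 3 used, 0 left overall.
Against Precinct 2: #131 — 1 used; per-precinct cap 2 leaves 1.
Binding limit: min(0, 1) = 0.

0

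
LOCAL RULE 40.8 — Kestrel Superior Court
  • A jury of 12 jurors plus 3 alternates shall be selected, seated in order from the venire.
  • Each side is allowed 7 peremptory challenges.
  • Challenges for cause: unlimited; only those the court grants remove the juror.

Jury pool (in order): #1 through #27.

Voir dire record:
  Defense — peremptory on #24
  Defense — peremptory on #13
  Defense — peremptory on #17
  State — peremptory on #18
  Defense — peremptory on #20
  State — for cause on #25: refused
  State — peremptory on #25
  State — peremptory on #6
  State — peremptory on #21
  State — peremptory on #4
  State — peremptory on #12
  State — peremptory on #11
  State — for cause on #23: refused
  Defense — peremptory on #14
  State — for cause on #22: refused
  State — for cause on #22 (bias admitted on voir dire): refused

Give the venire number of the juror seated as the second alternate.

Removed: #4, #6, #11, #12, #13, #14, #17, #18, #20, #21, #24, #25. (#22, #23 stay — for-cause denied.)
Seating in order: seats 1–12 → #1, #2, #3, #5, #7, #8, #9, #10, #15, #16, #19, #22; alternates → #23, #26, #27.
So alternate 2 is #26.

26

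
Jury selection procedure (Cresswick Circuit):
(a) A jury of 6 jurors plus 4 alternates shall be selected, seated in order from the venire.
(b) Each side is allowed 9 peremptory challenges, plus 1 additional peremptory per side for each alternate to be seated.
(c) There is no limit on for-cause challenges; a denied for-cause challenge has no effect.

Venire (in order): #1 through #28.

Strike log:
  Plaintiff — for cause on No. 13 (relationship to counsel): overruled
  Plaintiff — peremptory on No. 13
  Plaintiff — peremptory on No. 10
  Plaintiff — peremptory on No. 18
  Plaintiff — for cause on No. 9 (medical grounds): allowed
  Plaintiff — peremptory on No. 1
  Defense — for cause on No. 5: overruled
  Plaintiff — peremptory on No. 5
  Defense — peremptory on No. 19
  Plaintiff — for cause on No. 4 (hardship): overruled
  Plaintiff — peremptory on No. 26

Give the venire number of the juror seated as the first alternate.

Removed: #1, #5, #9, #10, #13, #18, #19, #26. (#4 stays — for-cause denied.)
Seating in order: seats 1–6 → #2, #3, #4, #6, #7, #8; alternates → #11, #12, #14, #15.
So alternate 1 is #11.

11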